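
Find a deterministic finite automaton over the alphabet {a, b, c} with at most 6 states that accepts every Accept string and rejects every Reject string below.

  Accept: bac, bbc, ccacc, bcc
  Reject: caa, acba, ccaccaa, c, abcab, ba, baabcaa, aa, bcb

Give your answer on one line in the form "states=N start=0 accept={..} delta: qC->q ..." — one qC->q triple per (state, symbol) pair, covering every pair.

states=3 start=0 accept={2} delta: 0a->0 0b->1 0c->1 1a->1 1b->1 1c->2 2a->0 2b->0 2c->2

State merging on the prefix tree: take the shortest (then alphabetical) example prefix whose next move is undefined and point that move at state 0, else 1, else 2, ...; a target is out if some Accept/Reject pair would then sit in one state with the same input left (inseparable). If every existing state is out, open a new one.
a: 0a undefined. 0a->0: ok.
b: 0b undefined. 0b->0: no, bac/c meet in 0 with "c" left. Open state 1: 0b->1.
c: 0c undefined. 0c->0: no, ccacc/caa meet in 0. 0c->1: ok.
ba: 1a undefined. 1a->0: no, bac/c meet in 1. 1a->1: ok.
bb: 1b undefined. 1b->0: no, bbc/caa meet in 1. 1b->1: ok.
bc: 1c undefined. 1c->0: no, bac/ccaccaa meet in 0. 1c->1: no, bac/caa meet in 1. Open state 2: 1c->2.
bcb: 2b undefined. 2b->0: ok.
bcc: 2c undefined. 2c->0: no, bcc/aa meet in 0. 2c->1: no, bcc/caa meet in 1. 2c->2: ok.
cca: 2a undefined. 2a->0: ok.
All examples now run through 3 states with every (state, symbol) defined. Accept strings end in {2}, Reject strings end in {0,1}; accept={2}.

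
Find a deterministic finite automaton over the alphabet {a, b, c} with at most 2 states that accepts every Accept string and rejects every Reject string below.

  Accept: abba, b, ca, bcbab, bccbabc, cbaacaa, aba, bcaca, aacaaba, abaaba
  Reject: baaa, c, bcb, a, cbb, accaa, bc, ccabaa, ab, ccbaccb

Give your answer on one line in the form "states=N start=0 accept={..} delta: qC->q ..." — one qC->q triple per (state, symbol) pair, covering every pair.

states=2 start=0 accept={0} delta: 0a->1 0b->0 0c->1 1a->0 1b->1 1c->0

State merging on the prefix tree: take the shortest (then alphabetical) example prefix whose next move is undefined and point that move at state 0, else 1, else 2, ...; a target is out if some Accept/Reject pair would then sit in one state with the same input left (inseparable). If every existing state is out, open a new one.
a: 0a undefined. 0a->0: no, b/ab meet in 0 with "b" left. Open state 1: 0a->1.
b: 0b undefined. 0b->0: ok.
c: 0c undefined. 0c->0: no, b/c meet in 0. 0c->1: ok.
aa: 1a undefined. 1a->0: ok.
ab: 1b undefined. 1b->0: no, abba/baaa meet in 1. 1b->1: ok.
ac: 1c undefined. 1c->0: ok.
All examples now run through 2 states with every (state, symbol) defined. Accept strings end in {0}, Reject strings end in {1}; accept={0}.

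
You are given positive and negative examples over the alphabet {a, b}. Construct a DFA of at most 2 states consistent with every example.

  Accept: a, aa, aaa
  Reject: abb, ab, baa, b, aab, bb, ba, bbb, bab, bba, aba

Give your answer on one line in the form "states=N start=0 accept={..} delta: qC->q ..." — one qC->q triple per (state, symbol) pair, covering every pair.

states=2 start=0 accept={0} delta: 0a->0 0b->1 1a->1 1b->1

Grow the machine one transition at a time. Run the examples from 0; the earliest place one falls off (shortest prefix, ties alphabetical) gets sent to the lowest-numbered state that keeps every Accept/Reject pair distinguishable — a pair clashes when both reach the same state with identical unread suffix — and to a fresh state only if none does.
a: 0a undefined. 0a->0: ok.
b: 0b undefined. 0b->0: no, a/abb meet in 0. Open state 1: 0b->1.
ba: 1a undefined. 1a->0: no, a/baa meet in 0. 1a->1: ok.
bb: 1b undefined. 1b->0: no, a/abb meet in 0. 1b->1: ok.
All examples now run through 2 states with every (state, symbol) defined. Accept strings end in {0}, Reject strings end in {1}; accept={0}.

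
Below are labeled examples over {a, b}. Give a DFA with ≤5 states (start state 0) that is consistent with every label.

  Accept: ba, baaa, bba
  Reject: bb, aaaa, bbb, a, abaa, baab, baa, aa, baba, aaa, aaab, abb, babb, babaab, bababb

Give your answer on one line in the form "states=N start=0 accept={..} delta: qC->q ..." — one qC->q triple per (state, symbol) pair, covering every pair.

State merging on the prefix tree: take the shortest (then alphabetical) example prefix whose next move is undefined and point that move at state 0, else 1, else 2, ...; a target is out if some Accept/Reject pair would then sit in one state with the same input left (inseparable). If every existing state is out, open a new one.
a: 0a undefined. 0a->0: ok.
b: 0b undefined. 0b->0: no, ba/bb meet in 0. Open state 1: 0b->1.
ba: 1a undefined. 1a->0: no, ba/aaaa meet in 0. 1a->1: no, ba/abaa meet in 1. Open state 2: 1a->2.
bb: 1b undefined. 1b->0: no, bba/bb meet in 0. 1b->1: ok.
baa: 2a undefined. 2a->0: no, baaa/aaaa meet in 0. 2a->1: ok.
bab: 2b undefined. 2b->0: ok.
All examples now run through 3 states with every (state, symbol) defined. Accept strings end in {2}, Reject strings end in {0,1}; accept={2}.

states=3 start=0 accept={2} delta: 0a->0 0b->1 1a->2 1b->1 2a->1 2b->0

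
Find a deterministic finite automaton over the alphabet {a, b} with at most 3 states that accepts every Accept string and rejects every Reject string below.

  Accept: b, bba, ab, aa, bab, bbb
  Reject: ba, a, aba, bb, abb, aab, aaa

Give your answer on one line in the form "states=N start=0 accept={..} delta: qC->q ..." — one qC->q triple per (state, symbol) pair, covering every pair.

Fold the examples into a partial DFA from state 0: repeatedly fix the first undefined (state, symbol) met by the shortest-then-alphabetical prefix, trying targets in increasing order and rejecting any under which an Accept and a Reject string meet in one state with the same remainder; add a state when all current targets are rejected. Accepting states are where Accept strings end.
a: 0a undefined. 0a->0: no, b/aab meet in 0 with "b" left. Open state 1: 0a->1.
b: 0b undefined. 0b->0: no, b/bb meet in 0. 0b->1: no, b/a meet in 1. Open state 2: 0b->2.
aa: 1a undefined. 1a->0: no, b/aab meet in 2. 1a->1: no, ab/aab meet in 1 with "b" left. 1a->2: ok.
ab: 1b undefined. 1b->0: no, b/abb meet in 2. 1b->1: no, b/aba meet in 2. 1b->2: ok.
ba: 2a undefined. 2a->0: ok.
bb: 2b undefined. 2b->0: no, bba/a meet in 1. 2b->1: ok.
All examples now run through 3 states with every (state, symbol) defined. Accept strings end in {2}, Reject strings end in {0,1}; accept={2}.

states=3 start=0 accept={2} delta: 0a->1 0b->2 1a->2 1b->2 2a->0 2b->1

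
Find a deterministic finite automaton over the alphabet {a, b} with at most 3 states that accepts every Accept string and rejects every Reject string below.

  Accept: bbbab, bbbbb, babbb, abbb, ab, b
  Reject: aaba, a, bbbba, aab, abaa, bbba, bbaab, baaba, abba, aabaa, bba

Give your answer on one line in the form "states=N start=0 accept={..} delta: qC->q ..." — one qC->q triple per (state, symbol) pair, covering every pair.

states=3 start=0 accept={0} delta: 0a->1 0b->0 1a->2 1b->0 2a->1 2b->1

Fold the examples into a partial DFA from state 0: repeatedly fix the first undefined (state, symbol) met by the shortest-then-alphabetical prefix, trying targets in increasing order and rejecting any under which an Accept and a Reject string meet in one state with the same remainder; add a state when all current targets are rejected. Accepting states are where Accept strings end.
a: 0a undefined. 0a->0: no, ab/aab meet in 0 with "b" left. Open state 1: 0a->1.
b: 0b undefined. 0b->0: ok.
aa: 1a undefined. 1a->0: no, bbbbb/aab meet in 0. 1a->1: no, bbbab/aab meet in 1 with "b" left. Open state 2: 1a->2.
ab: 1b undefined. 1b->0: ok.
aab: 2b undefined. 2b->0: no, bbbab/aab meet in 0. 2b->1: ok.
aabaa: 2a undefined. 2a->0: no, bbbab/aabaa meet in 0. 2a->1: ok.
All examples now run through 3 states with every (state, symbol) defined. Accept strings end in {0}, Reject strings end in {1,2}; accept={0}.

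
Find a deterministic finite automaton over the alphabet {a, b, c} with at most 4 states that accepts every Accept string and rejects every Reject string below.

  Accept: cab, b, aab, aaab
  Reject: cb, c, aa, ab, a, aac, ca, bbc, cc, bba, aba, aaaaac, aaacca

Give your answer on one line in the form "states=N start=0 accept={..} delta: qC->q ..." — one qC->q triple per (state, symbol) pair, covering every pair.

State merging on the prefix tree: take the shortest (then alphabetical) example prefix whose next move is undefined and point that move at state 0, else 1, else 2, ...; a target is out if some Accept/Reject pair would then sit in one state with the same input left (inseparable). If every existing state is out, open a new one.
a: 0a undefined. 0a->0: no, b/ab meet in 0 with "b" left. Open state 1: 0a->1.
b: 0b undefined. 0b->0: ok.
c: 0c undefined. 0c->0: no, cab/ab meet in 1 with "b" left. 0c->1: ok.
aa: 1a undefined. 1a->0: no, cab/aa meet in 0. 1a->1: no, cab/cb meet in 1 with "b" left. Open state 2: 1a->2.
ab: 1b undefined. 1b->0: no, b/cb meet in 0. 1b->1: ok.
cc: 1c undefined. 1c->0: no, b/cc meet in 0. 1c->1: ok.
aaa: 2a undefined. 2a->0: ok.
aab: 2b undefined. 2b->0: ok.
aac: 2c undefined. 2c->0: no, cab/aac meet in 0. 2c->1: ok.
All examples now run through 3 states with every (state, symbol) defined. Accept strings end in {0}, Reject strings end in {1,2}; accept={0}.

states=3 start=0 accept={0} delta: 0a->1 0b->0 0c->1 1a->2 1b->1 1c->1 2a->0 2b->0 2c->1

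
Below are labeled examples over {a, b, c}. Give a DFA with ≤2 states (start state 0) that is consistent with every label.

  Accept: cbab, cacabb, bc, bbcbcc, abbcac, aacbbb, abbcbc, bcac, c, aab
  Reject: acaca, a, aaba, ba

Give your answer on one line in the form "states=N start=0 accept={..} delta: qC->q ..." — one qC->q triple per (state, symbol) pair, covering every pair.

Grow the machine one transition at a time. Run the examples from 0; the earliest place one falls off (shortest prefix, ties alphabetical) gets sent to the lowest-numbered state that keeps every Accept/Reject pair distinguishable — a pair clashes when both reach the same state with identical unread suffix — and to a fresh state only if none does.
a: 0a undefined. 0a->0: ok.
b: 0b undefined. 0b->0: no, aab/a meet in 0. Open state 1: 0b->1.
c: 0c undefined. 0c->0: no, c/acaca meet in 0. 0c->1: ok.
ba: 1a undefined. 1a->0: ok.
bb: 1b undefined. 1b->0: no, cacabb/acaca meet in 0. 1b->1: ok.
bc: 1c undefined. 1c->0: no, bc/acaca meet in 0. 1c->1: ok.
All examples now run through 2 states with every (state, symbol) defined. Accept strings end in {1}, Reject strings end in {0}; accept={1}.

states=2 start=0 accept={1} delta: 0a->0 0b->1 0c->1 1a->0 1b->1 1c->1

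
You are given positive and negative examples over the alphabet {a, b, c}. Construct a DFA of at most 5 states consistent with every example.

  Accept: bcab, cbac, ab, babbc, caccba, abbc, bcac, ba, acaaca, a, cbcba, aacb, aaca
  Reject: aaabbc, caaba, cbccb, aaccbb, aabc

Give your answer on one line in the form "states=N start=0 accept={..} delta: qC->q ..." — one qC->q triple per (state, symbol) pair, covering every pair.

Grow the machine one transition at a time. Run the examples from 0; the earliest place one falls off (shortest prefix, ties alphabetical) gets sent to the lowest-numbered state that keeps every Accept/Reject pair distinguishable — a pair clashes when both reach the same state with identical unread suffix — and to a fresh state only if none does.
a: 0a undefined. 0a->0: no, abbc/aaabbc meet in 0 with "bbc" left. Open state 1: 0a->1.
b: 0b undefined. 0b->0: ok.
c: 0c undefined. 0c->0: ok.
aa: 1a undefined. 1a->0: no, babbc/aaabbc meet in 1 with "bbc" left. 1a->1: no, babbc/aaabbc meet in 1 with "bbc" left. Open state 2: 1a->2.
ab: 1b undefined. 1b->0: no, bcab/cbccb meet in 0. 1b->1: ok.
ac: 1c undefined. 1c->0: no, cbac/cbccb meet in 0. 1c->1: ok.
aaa: 2a undefined. 2a->0: ok.
aab: 2b undefined. 2b->0: no, bcab/caaba meet in 1. 2b->1: no, bcab/aabc meet in 1. 2b->2: ok.
aac: 2c undefined. 2c->0: no, aacb/aaabbc meet in 0. 2c->1: no, bcab/aaccbb meet in 1. 2c->2: no, caccba/aaccbb meet in 2. Open state 3: 2c->3.
aaca: 3a undefined. 3a->0: no, aaca/aaabbc meet in 0. 3a->1: ok.
aacb: 3b undefined. 3b->0: no, aacb/aaabbc meet in 0. 3b->1: ok.
aacc: 3c undefined. 3c->0: ok.
All examples now run through 4 states with every (state, symbol) defined. Accept strings end in {1,2}, Reject strings end in {0,3}; accept={1,2}.

states=4 start=0 accept={1,2} delta: 0a->1 0b->0 0c->0 1a->2 1b->1 1c->1 2a->0 2b->2 2c->3 3a->1 3b->1 3c->0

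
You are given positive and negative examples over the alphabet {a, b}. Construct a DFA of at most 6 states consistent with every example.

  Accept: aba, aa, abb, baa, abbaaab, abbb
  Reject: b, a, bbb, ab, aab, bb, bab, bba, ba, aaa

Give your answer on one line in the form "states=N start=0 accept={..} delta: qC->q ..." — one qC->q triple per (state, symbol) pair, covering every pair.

State merging on the prefix tree: take the shortest (then alphabetical) example prefix whose next move is undefined and point that move at state 0, else 1, else 2, ...; a target is out if some Accept/Reject pair would then sit in one state with the same input left (inseparable). If every existing state is out, open a new one.
a: 0a undefined. 0a->0: no, aba/ba meet in 0 with "ba" left. Open state 1: 0a->1.
b: 0b undefined. 0b->0: ok.
aa: 1a undefined. 1a->0: no, aa/b meet in 0. 1a->1: no, aa/a meet in 1. Open state 2: 1a->2.
ab: 1b undefined. 1b->0: no, aba/a meet in 1. 1b->1: no, abb/a meet in 1. 1b->2: no, aba/aaa meet in 2 with "a" left. Open state 3: 1b->3.
aaa: 2a undefined. 2a->0: ok.
aab: 2b undefined. 2b->0: ok.
aba: 3a undefined. 3a->0: no, aba/b meet in 0. 3a->1: no, aba/a meet in 1. 3a->2: ok.
abb: 3b undefined. 3b->0: no, abb/b meet in 0. 3b->1: no, abb/a meet in 1. 3b->2: no, abbaaab/b meet in 0. 3b->3: no, abb/ab meet in 3. Open state 4: 3b->4.
abba: 4a undefined. 4a->0: no, abbaaab/b meet in 0. 4a->1: no, abbaaab/b meet in 0. 4a->2: no, abbaaab/ab meet in 3. 4a->3: no, abbaaab/b meet in 0. 4a->4: ok.
abbb: 4b undefined. 4b->0: no, abbaaab/b meet in 0. 4b->1: no, abbaaab/a meet in 1. 4b->2: ok.
All examples now run through 5 states with every (state, symbol) defined. Accept strings end in {2,4}, Reject strings end in {0,1,3}; accept={2,4}.

states=5 start=0 accept={2,4} delta: 0a->1 0b->0 1a->2 1b->3 2a->0 2b->0 3a->2 3b->4 4a->4 4b->2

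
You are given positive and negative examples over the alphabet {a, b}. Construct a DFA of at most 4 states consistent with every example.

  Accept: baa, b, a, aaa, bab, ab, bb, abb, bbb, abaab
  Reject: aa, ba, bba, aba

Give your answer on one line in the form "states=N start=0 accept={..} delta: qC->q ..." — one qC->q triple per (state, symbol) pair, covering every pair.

states=2 start=0 accept={1} delta: 0a->1 0b->1 1a->0 1b->1

Fold the examples into a partial DFA from state 0: repeatedly fix the first undefined (state, symbol) met by the shortest-then-alphabetical prefix, trying targets in increasing order and rejecting any under which an Accept and a Reject string meet in one state with the same remainder; add a state when all current targets are rejected. Accepting states are where Accept strings end.
a: 0a undefined. 0a->0: no, a/aa meet in 0. Open state 1: 0a->1.
b: 0b undefined. 0b->0: no, baa/aa meet in 1 with "a" left. 0b->1: ok.
aa: 1a undefined. 1a->0: ok.
ab: 1b undefined. 1b->0: no, baa/bba meet in 1. 1b->1: ok.
All examples now run through 2 states with every (state, symbol) defined. Accept strings end in {1}, Reject strings end in {0}; accept={1}.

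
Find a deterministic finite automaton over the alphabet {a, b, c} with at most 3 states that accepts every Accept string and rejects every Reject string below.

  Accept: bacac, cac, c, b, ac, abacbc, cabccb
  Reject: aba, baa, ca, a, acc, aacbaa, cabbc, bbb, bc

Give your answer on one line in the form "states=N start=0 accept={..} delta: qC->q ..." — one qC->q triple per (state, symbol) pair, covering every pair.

states=3 start=0 accept={1} delta: 0a->0 0b->1 0c->1 1a->2 1b->2 1c->0 2a->0 2b->0 2c->1

Fold the examples into a partial DFA from state 0: repeatedly fix the first undefined (state, symbol) met by the shortest-then-alphabetical prefix, trying targets in increasing order and rejecting any under which an Accept and a Reject string meet in one state with the same remainder; add a state when all current targets are rejected. Accepting states are where Accept strings end.
a: 0a undefined. 0a->0: ok.
b: 0b undefined. 0b->0: no, c/bc meet in 0 with "c" left. Open state 1: 0b->1.
c: 0c undefined. 0c->0: no, cac/ca meet in 0. 0c->1: ok.
ba: 1a undefined. 1a->0: no, abacbc/cabbc meet in 1 with "bc" left. 1a->1: no, cac/acc meet in 1 with "c" left. Open state 2: 1a->2.
bb: 1b undefined. 1b->0: no, c/bbb meet in 1. 1b->1: no, c/bbb meet in 1. 1b->2: ok.
bc: 1c undefined. 1c->0: ok.
baa: 2a undefined. 2a->0: ok.
bac: 2c undefined. 2c->0: no, cac/baa meet in 0. 2c->1: ok.
bbb: 2b undefined. 2b->0: ok.
All examples now run through 3 states with every (state, symbol) defined. Accept strings end in {1}, Reject strings end in {0,2}; accept={1}.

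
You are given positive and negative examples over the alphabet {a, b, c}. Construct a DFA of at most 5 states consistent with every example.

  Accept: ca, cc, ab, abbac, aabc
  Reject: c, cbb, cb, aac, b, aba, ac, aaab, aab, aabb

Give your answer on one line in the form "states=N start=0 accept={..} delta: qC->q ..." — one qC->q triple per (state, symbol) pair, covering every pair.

states=5 start=0 accept={1,3} delta: 0a->1 0b->0 0c->2 1a->3 1b->3 1c->0 2a->1 2b->0 2c->1 3a->0 3b->4 3c->0 4a->2 4b->0 4c->1

State merging on the prefix tree: take the shortest (then alphabetical) example prefix whose next move is undefined and point that move at state 0, else 1, else 2, ...; a target is out if some Accept/Reject pair would then sit in one state with the same input left (inseparable). If every existing state is out, open a new one.
a: 0a undefined. 0a->0: no, ab/b meet in 0 with "b" left. Open state 1: 0a->1.
b: 0b undefined. 0b->0: ok.
c: 0c undefined. 0c->0: no, cc/c meet in 0. 0c->1: no, cc/ac meet in 1 with "c" left. Open state 2: 0c->2.
aa: 1a undefined. 1a->0: no, ab/aaab meet in 1 with "b" left. 1a->1: no, ab/aaab meet in 1 with "b" left. 1a->2: no, cc/aac meet in 2 with "c" left. Open state 3: 1a->3.
ab: 1b undefined. 1b->0: no, ab/b meet in 0. 1b->1: no, abbac/aac meet in 3 with "c" left. 1b->2: no, ca/aba meet in 2 with "a" left. 1b->3: ok.
ac: 1c undefined. 1c->0: ok.
ca: 2a undefined. 2a->0: no, ca/b meet in 0. 2a->1: ok.
cb: 2b undefined. 2b->0: ok.
cc: 2c undefined. 2c->0: no, cc/cbb meet in 0. 2c->1: ok.
aaa: 3a undefined. 3a->0: ok.
aab: 3b undefined. 3b->0: no, abbac/cbb meet in 0. 3b->1: no, ca/aab meet in 1. 3b->2: no, abbac/cbb meet in 0. 3b->3: no, ab/aab meet in 3. Open state 4: 3b->4.
aac: 3c undefined. 3c->0: ok.
aabb: 4b undefined. 4b->0: ok.
aabc: 4c undefined. 4c->0: no, aabc/cbb meet in 0. 4c->1: ok.
abba: 4a undefined. 4a->0: no, abbac/c meet in 2. 4a->1: no, abbac/cbb meet in 0. 4a->2: ok.
All examples now run through 5 states with every (state, symbol) defined. Accept strings end in {1,3}, Reject strings end in {0,2,4}; accept={1,3}.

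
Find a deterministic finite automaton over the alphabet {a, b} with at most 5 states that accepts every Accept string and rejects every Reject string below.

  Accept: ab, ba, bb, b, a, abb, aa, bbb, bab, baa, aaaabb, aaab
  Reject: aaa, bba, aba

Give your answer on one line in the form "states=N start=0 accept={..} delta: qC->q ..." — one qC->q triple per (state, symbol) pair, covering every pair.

states=5 start=0 accept={0,1,2,3} delta: 0a->1 0b->2 1a->3 1b->3 2a->0 2b->3 3a->4 3b->0 4a->0 4b->0

Fold the examples into a partial DFA from state 0: repeatedly fix the first undefined (state, symbol) met by the shortest-then-alphabetical prefix, trying targets in increasing order and rejecting any under which an Accept and a Reject string meet in one state with the same remainder; add a state when all current targets are rejected. Accepting states are where Accept strings end.
a: 0a undefined. 0a->0: no, ba/aba meet in 0 with "ba" left. Open state 1: 0a->1.
b: 0b undefined. 0b->0: no, ba/bba meet in 1. 0b->1: no, baa/aaa meet in 1 with "aa" left. Open state 2: 0b->2.
aa: 1a undefined. 1a->0: no, a/aaa meet in 1. 1a->1: no, a/aaa meet in 1. 1a->2: no, ba/aaa meet in 2 with "a" left. Open state 3: 1a->3.
ab: 1b undefined. 1b->0: no, a/aba meet in 1. 1b->1: no, aa/aba meet in 3. 1b->2: no, ba/aba meet in 2 with "a" left. 1b->3: ok.
ba: 2a undefined. 2a->0: ok.
bb: 2b undefined. 2b->0: no, a/bba meet in 1. 2b->1: no, ab/bba meet in 3. 2b->2: no, ba/bba meet in 0. 2b->3: ok.
aaa: 3a undefined. 3a->0: no, ba/aaa meet in 0. 3a->1: no, a/aaa meet in 1. 3a->2: no, b/aaa meet in 2. 3a->3: no, ab/aaa meet in 3. Open state 4: 3a->4.
abb: 3b undefined. 3b->0: ok.
aaaa: 4a undefined. 4a->0: ok.
aaab: 4b undefined. 4b->0: ok.
All examples now run through 5 states with every (state, symbol) defined. Accept strings end in {0,1,2,3}, Reject strings end in {4}; accept={0,1,2,3}.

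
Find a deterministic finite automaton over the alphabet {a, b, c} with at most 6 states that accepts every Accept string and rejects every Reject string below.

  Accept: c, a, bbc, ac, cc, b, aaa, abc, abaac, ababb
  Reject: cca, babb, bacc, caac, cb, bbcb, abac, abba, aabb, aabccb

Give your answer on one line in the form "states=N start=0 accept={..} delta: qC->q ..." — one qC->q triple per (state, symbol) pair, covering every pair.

states=5 start=0 accept={0,1,3} delta: 0a->1 0b->0 0c->1 1a->2 1b->2 1c->3 2a->3 2b->4 2c->0 3a->2 3b->0 3c->2 4a->2 4b->2 4c->0

Grow the machine one transition at a time. Run the examples from 0; the earliest place one falls off (shortest prefix, ties alphabetical) gets sent to the lowest-numbered state that keeps every Accept/Reject pair distinguishable — a pair clashes when both reach the same state with identical unread suffix — and to a fresh state only if none does.
a: 0a undefined. 0a->0: no, ababb/babb meet in 0 with "babb" left. Open state 1: 0a->1.
b: 0b undefined. 0b->0: ok.
c: 0c undefined. 0c->0: no, c/cb meet in 0. 0c->1: ok.
aa: 1a undefined. 1a->0: no, ac/caac meet in 1 with "c" left. 1a->1: no, ac/caac meet in 1 with "c" left. Open state 2: 1a->2.
ab: 1b undefined. 1b->0: no, c/abba meet in 1. 1b->1: no, c/babb meet in 1. 1b->2: ok.
ac: 1c undefined. 1c->0: no, c/cca meet in 1. 1c->1: no, c/bacc meet in 1. 1c->2: no, ac/cb meet in 2. Open state 3: 1c->3.
aaa: 2a undefined. 2a->0: no, c/caac meet in 1. 2a->1: no, ac/caac meet in 3. 2a->2: no, aaa/cb meet in 2. 2a->3: ok.
aab: 2b undefined. 2b->0: no, c/abba meet in 1. 2b->1: no, c/babb meet in 1. 2b->2: no, ac/abba meet in 3. 2b->3: no, ac/babb meet in 3. Open state 4: 2b->4.
abc: 2c undefined. 2c->0: ok.
cca: 3a undefined. 3a->0: no, b/cca meet in 0. 3a->1: no, c/cca meet in 1. 3a->2: ok.
aabb: 4b undefined. 4b->0: no, b/aabb meet in 0. 4b->1: no, c/aabb meet in 1. 4b->2: ok.
aabc: 4c undefined. 4c->0: ok.
abab: 3b undefined. 3b->0: ok.
abac: 3c undefined. 3c->0: no, b/bacc meet in 0. 3c->1: no, c/bacc meet in 1. 3c->2: ok.
abba: 4a undefined. 4a->0: no, b/abba meet in 0. 4a->1: no, c/abba meet in 1. 4a->2: ok.
All examples now run through 5 states with every (state, symbol) defined. Accept strings end in {0,1,3}, Reject strings end in {2,4}; accept={0,1,3}.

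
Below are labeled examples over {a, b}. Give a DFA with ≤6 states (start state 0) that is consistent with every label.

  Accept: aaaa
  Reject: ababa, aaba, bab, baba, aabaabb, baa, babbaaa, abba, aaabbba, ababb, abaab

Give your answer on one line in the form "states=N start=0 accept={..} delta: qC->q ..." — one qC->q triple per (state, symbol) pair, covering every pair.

State merging on the prefix tree: take the shortest (then alphabetical) example prefix whose next move is undefined and point that move at state 0, else 1, else 2, ...; a target is out if some Accept/Reject pair would then sit in one state with the same input left (inseparable). If every existing state is out, open a new one.
a: 0a undefined. 0a->0: ok.
b: 0b undefined. 0b->0: no, aaaa/ababa meet in 0. Open state 1: 0b->1.
ba: 1a undefined. 1a->0: no, aaaa/ababa meet in 0. 1a->1: ok.
abb: 1b undefined. 1b->0: no, aaaa/ababa meet in 0. 1b->1: ok.
All examples now run through 2 states with every (state, symbol) defined. Accept strings end in {0}, Reject strings end in {1}; accept={0}.

states=2 start=0 accept={0} delta: 0a->0 0b->1 1a->1 1b->1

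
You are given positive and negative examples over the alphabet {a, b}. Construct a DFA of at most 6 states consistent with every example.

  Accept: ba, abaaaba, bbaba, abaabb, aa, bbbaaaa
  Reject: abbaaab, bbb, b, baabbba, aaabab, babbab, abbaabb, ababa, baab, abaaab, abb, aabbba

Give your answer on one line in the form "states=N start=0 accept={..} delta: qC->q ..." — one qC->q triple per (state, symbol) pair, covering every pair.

Fold the examples into a partial DFA from state 0: repeatedly fix the first undefined (state, symbol) met by the shortest-then-alphabetical prefix, trying targets in increasing order and rejecting any under which an Accept and a Reject string meet in one state with the same remainder; add a state when all current targets are rejected. Accepting states are where Accept strings end.
a: 0a undefined. 0a->0: ok.
b: 0b undefined. 0b->0: no, ba/abbaaab meet in 0. Open state 1: 0b->1.
ba: 1a undefined. 1a->0: no, ba/ababa meet in 0. 1a->1: no, ba/b meet in 1. Open state 2: 1a->2.
bb: 1b undefined. 1b->0: no, ba/aabbba meet in 2. 1b->1: no, ba/aabbba meet in 2. 1b->2: no, ba/abb meet in 2. Open state 3: 1b->3.
baa: 2a undefined. 2a->0: no, abaabb/abb meet in 3. 2a->1: no, abaaaba/ababa meet in 2 with "ba" left. 2a->2: no, abaaaba/ababa meet in 2 with "ba" left. 2a->3: ok.
bab: 2b undefined. 2b->0: no, aa/aaabab meet in 0. 2b->1: no, ba/ababa meet in 2. 2b->2: no, ba/aaabab meet in 2. 2b->3: ok.
bba: 3a undefined. 3a->0: no, aa/ababa meet in 0. 3a->1: no, abaaaba/b meet in 1. 3a->2: no, ba/ababa meet in 2. 3a->3: no, abaaaba/aabbba meet in 3 with "ba" left. Open state 4: 3a->4.
bbb: 3b undefined. 3b->0: no, abaabb/b meet in 1. 3b->1: no, ba/baabbba meet in 2. 3b->2: no, ba/bbb meet in 2. 3b->3: no, abaabb/bbb meet in 3. 3b->4: no, abaabb/abaaab meet in 4 with "b" left. Open state 5: 3b->5.
bbab: 4b undefined. 4b->0: no, abaaaba/abaaab meet in 0. 4b->1: ok.
bbba: 5a undefined. 5a->0: no, aa/aabbba meet in 0. 5a->1: no, bbbaaaa/ababa meet in 4. 5a->2: no, ba/aabbba meet in 2. 5a->3: ok.
abbaa: 4a undefined. 4a->0: ok.
baabb: 5b undefined. 5b->0: no, ba/baabbba meet in 2. 5b->1: no, abaabb/abbaaab meet in 1. 5b->2: ok.
All examples now run through 6 states with every (state, symbol) defined. Accept strings end in {0,2}, Reject strings end in {1,3,4,5}; accept={0,2}.

states=6 start=0 accept={0,2} delta: 0a->0 0b->1 1a->2 1b->3 2a->3 2b->3 3a->4 3b->5 4a->0 4b->1 5a->3 5b->2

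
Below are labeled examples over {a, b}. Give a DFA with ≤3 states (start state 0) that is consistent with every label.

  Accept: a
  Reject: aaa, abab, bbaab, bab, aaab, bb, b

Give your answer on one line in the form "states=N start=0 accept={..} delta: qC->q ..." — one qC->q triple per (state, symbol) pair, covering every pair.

states=3 start=0 accept={1} delta: 0a->1 0b->0 1a->2 1b->0 2a->0 2b->0

Grow the machine one transition at a time. Run the examples from 0; the earliest place one falls off (shortest prefix, ties alphabetical) gets sent to the lowest-numbered state that keeps every Accept/Reject pair distinguishable — a pair clashes when both reach the same state with identical unread suffix — and to a fresh state only if none does.
a: 0a undefined. 0a->0: no, a/aaa meet in 0. Open state 1: 0a->1.
b: 0b undefined. 0b->0: ok.
aa: 1a undefined. 1a->0: no, a/aaa meet in 1. 1a->1: no, a/aaa meet in 1. Open state 2: 1a->2.
ab: 1b undefined. 1b->0: ok.
aaa: 2a undefined. 2a->0: ok.
bbaab: 2b undefined. 2b->0: ok.
All examples now run through 3 states with every (state, symbol) defined. Accept strings end in {1}, Reject strings end in {0}; accept={1}.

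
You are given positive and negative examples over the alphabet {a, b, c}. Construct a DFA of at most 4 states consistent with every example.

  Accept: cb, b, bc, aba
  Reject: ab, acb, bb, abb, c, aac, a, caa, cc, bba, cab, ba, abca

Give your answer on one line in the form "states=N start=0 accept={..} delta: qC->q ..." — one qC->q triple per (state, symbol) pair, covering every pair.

states=4 start=0 accept={2} delta: 0a->1 0b->2 0c->0 1a->0 1b->3 1c->1 2a->0 2b->0 2c->2 3a->2 3b->0 3c->0

State merging on the prefix tree: take the shortest (then alphabetical) example prefix whose next move is undefined and point that move at state 0, else 1, else 2, ...; a target is out if some Accept/Reject pair would then sit in one state with the same input left (inseparable). If every existing state is out, open a new one.
a: 0a undefined. 0a->0: no, cb/acb meet in 0 with "cb" left. Open state 1: 0a->1.
b: 0b undefined. 0b->0: no, b/bb meet in 0. 0b->1: no, b/a meet in 1. Open state 2: 0b->2.
c: 0c undefined. 0c->0: ok.
aa: 1a undefined. 1a->0: ok.
ab: 1b undefined. 1b->0: no, cb/abb meet in 2. 1b->1: no, aba/c meet in 0. 1b->2: no, cb/ab meet in 2. Open state 3: 1b->3.
ac: 1c undefined. 1c->0: no, cb/acb meet in 2. 1c->1: ok.
ba: 2a undefined. 2a->0: ok.
bb: 2b undefined. 2b->0: ok.
bc: 2c undefined. 2c->0: no, bc/bb meet in 0. 2c->1: no, bc/a meet in 1. 2c->2: ok.
aba: 3a undefined. 3a->0: no, aba/bb meet in 0. 3a->1: no, aba/a meet in 1. 3a->2: ok.
abb: 3b undefined. 3b->0: ok.
abc: 3c undefined. 3c->0: ok.
All examples now run through 4 states with every (state, symbol) defined. Accept strings end in {2}, Reject strings end in {0,1,3}; accept={2}.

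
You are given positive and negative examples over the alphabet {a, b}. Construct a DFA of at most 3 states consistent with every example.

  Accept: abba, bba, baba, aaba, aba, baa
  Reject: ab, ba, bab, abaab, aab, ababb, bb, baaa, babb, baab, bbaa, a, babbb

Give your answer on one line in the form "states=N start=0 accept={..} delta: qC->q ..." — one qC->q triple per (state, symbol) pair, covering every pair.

Fold the examples into a partial DFA from state 0: repeatedly fix the first undefined (state, symbol) met by the shortest-then-alphabetical prefix, trying targets in increasing order and rejecting any under which an Accept and a Reject string meet in one state with the same remainder; add a state when all current targets are rejected. Accepting states are where Accept strings end.
a: 0a undefined. 0a->0: no, aaba/ba meet in 0 with "ba" left. Open state 1: 0a->1.
b: 0b undefined. 0b->0: no, bba/ba meet in 1. 0b->1: ok.
aa: 1a undefined. 1a->0: no, baba/ba meet in 0. 1a->1: no, baa/ba meet in 1. Open state 2: 1a->2.
ab: 1b undefined. 1b->0: no, abba/ba meet in 2. 1b->1: no, abba/ba meet in 2. 1b->2: ok.
aab: 2b undefined. 2b->0: no, abba/babb meet in 1. 2b->1: no, abba/ab meet in 2. 2b->2: ok.
aba: 2a undefined. 2a->0: ok.
All examples now run through 3 states with every (state, symbol) defined. Accept strings end in {0}, Reject strings end in {1,2}; accept={0}.

states=3 start=0 accept={0} delta: 0a->1 0b->1 1a->2 1b->2 2a->0 2b->2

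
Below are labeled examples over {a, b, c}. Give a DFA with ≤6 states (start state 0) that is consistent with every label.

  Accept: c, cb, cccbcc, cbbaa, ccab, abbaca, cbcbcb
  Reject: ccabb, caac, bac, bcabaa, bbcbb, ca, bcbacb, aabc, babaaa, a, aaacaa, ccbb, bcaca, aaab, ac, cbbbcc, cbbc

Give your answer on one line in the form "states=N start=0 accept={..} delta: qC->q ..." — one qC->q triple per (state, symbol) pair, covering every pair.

states=6 start=0 accept={2,4} delta: 0a->1 0b->0 0c->2 1a->1 1b->1 1c->3 2a->0 2b->4 2c->3 3a->2 3b->0 3c->2 4a->1 4b->5 4c->0 5a->3 5b->0 5c->0

Grow the machine one transition at a time. Run the examples from 0; the earliest place one falls off (shortest prefix, ties alphabetical) gets sent to the lowest-numbered state that keeps every Accept/Reject pair distinguishable — a pair clashes when both reach the same state with identical unread suffix — and to a fresh state only if none does.
a: 0a undefined. 0a->0: no, c/ac meet in 0 with "c" left. Open state 1: 0a->1.
b: 0b undefined. 0b->0: ok.
c: 0c undefined. 0c->0: no, c/bbcbb meet in 0. 0c->1: no, c/a meet in 1. Open state 2: 0c->2.
aa: 1a undefined. 1a->0: no, c/aabc meet in 2. 1a->1: ok.
ab: 1b undefined. 1b->0: no, c/aabc meet in 2. 1b->1: ok.
ac: 1c undefined. 1c->0: no, abbaca/babaaa meet in 1. 1c->1: no, abbaca/bac meet in 1. 1c->2: no, c/bac meet in 2. Open state 3: 1c->3.
ca: 2a undefined. 2a->0: ok.
cb: 2b undefined. 2b->0: no, c/cbbc meet in 2. 2b->1: no, cb/bcabaa meet in 1. 2b->2: no, c/bbcbb meet in 2. 2b->3: no, cb/caac meet in 3. Open state 4: 2b->4.
cc: 2c undefined. 2c->0: no, ccab/ccabb meet in 1. 2c->1: no, ccab/ccabb meet in 1. 2c->2: no, ccab/ccabb meet in 0. 2c->3: ok.
cbb: 4b undefined. 4b->0: no, c/cbbc meet in 2. 4b->1: no, cbbaa/bcabaa meet in 1. 4b->2: no, c/bbcbb meet in 2. 4b->3: no, cbbaa/aaacaa meet in 3 with "aa" left. 4b->4: no, cb/bbcbb meet in 4. Open state 5: 4b->5.
cbc: 4c undefined. 4c->0: ok.
cca: 3a undefined. 3a->0: no, ccab/ccabb meet in 0. 3a->1: no, ccab/ccabb meet in 1. 3a->2: ok.
ccb: 3b undefined. 3b->0: ok.
ccc: 3c undefined. 3c->0: no, cccbcc/caac meet in 3. 3c->1: no, cccbcc/bcabaa meet in 1. 3c->2: ok.
bcba: 4a undefined. 4a->0: no, cb/bcbacb meet in 4. 4a->1: ok.
cbba: 5a undefined. 5a->0: no, cbbaa/bcabaa meet in 1. 5a->1: no, cbbaa/bcabaa meet in 1. 5a->2: no, cbbaa/ca meet in 0. 5a->3: ok.
cbbb: 5b undefined. 5b->0: ok.
cbbc: 5c undefined. 5c->0: ok.
All examples now run through 6 states with every (state, symbol) defined. Accept strings end in {2,4}, Reject strings end in {0,1,3,5}; accept={2,4}.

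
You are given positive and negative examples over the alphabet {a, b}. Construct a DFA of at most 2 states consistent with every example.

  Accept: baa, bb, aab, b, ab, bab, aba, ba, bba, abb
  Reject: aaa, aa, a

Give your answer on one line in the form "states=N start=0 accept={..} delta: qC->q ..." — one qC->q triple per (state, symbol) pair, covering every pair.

Grow the machine one transition at a time. Run the examples from 0; the earliest place one falls off (shortest prefix, ties alphabetical) gets sent to the lowest-numbered state that keeps every Accept/Reject pair distinguishable — a pair clashes when both reach the same state with identical unread suffix — and to a fresh state only if none does.
a: 0a undefined. 0a->0: ok.
b: 0b undefined. 0b->0: no, baa/aaa meet in 0. Open state 1: 0b->1.
ba: 1a undefined. 1a->0: no, baa/aaa meet in 0. 1a->1: ok.
bb: 1b undefined. 1b->0: no, bb/aaa meet in 0. 1b->1: ok.
All examples now run through 2 states with every (state, symbol) defined. Accept strings end in {1}, Reject strings end in {0}; accept={1}.

states=2 start=0 accept={1} delta: 0a->0 0b->1 1a->1 1b->1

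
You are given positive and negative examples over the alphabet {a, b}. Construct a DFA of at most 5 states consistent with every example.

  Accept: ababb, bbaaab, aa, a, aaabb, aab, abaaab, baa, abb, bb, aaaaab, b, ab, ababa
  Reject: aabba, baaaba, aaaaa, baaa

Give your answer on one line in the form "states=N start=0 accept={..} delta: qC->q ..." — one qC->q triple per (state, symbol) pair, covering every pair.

states=4 start=0 accept={0,1,2} delta: 0a->1 0b->0 1a->2 1b->0 2a->3 2b->2 3a->2 3b->2

Fold the examples into a partial DFA from state 0: repeatedly fix the first undefined (state, symbol) met by the shortest-then-alphabetical prefix, trying targets in increasing order and rejecting any under which an Accept and a Reject string meet in one state with the same remainder; add a state when all current targets are rejected. Accepting states are where Accept strings end.
a: 0a undefined. 0a->0: no, aa/aaaaa meet in 0. Open state 1: 0a->1.
b: 0b undefined. 0b->0: ok.
aa: 1a undefined. 1a->0: no, a/aabba meet in 1. 1a->1: no, aa/aaaaa meet in 1. Open state 2: 1a->2.
ab: 1b undefined. 1b->0: ok.
aaa: 2a undefined. 2a->0: no, ababb/baaa meet in 0. 2a->1: no, a/baaaba meet in 1. 2a->2: no, aa/aaaaa meet in 2. Open state 3: 2a->3.
aab: 2b undefined. 2b->0: no, a/aabba meet in 1. 2b->1: no, a/aabba meet in 1. 2b->2: ok.
aaaa: 3a undefined. 3a->0: no, a/aaaaa meet in 1. 3a->1: no, aa/aaaaa meet in 2. 3a->2: ok.
aaab: 3b undefined. 3b->0: no, a/baaaba meet in 1. 3b->1: no, aa/baaaba meet in 2. 3b->2: ok.
All examples now run through 4 states with every (state, symbol) defined. Accept strings end in {0,1,2}, Reject strings end in {3}; accept={0,1,2}.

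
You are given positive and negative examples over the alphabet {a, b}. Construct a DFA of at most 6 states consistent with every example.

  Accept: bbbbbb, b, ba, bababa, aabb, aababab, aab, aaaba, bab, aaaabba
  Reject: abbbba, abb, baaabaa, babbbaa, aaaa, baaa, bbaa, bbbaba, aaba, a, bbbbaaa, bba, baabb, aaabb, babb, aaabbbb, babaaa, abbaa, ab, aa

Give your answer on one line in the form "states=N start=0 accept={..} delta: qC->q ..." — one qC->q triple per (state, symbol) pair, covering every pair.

states=6 start=0 accept={0,2} delta: 0a->1 0b->2 1a->3 1b->1 2a->0 2b->3 3a->4 3b->0 4a->3 4b->5 5a->0 5b->1

Grow the machine one transition at a time. Run the examples from 0; the earliest place one falls off (shortest prefix, ties alphabetical) gets sent to the lowest-numbered state that keeps every Accept/Reject pair distinguishable — a pair clashes when both reach the same state with identical unread suffix — and to a fresh state only if none does.
a: 0a undefined. 0a->0: no, b/ab meet in 0 with "b" left. Open state 1: 0a->1.
b: 0b undefined. 0b->0: no, ba/a meet in 1. 0b->1: no, b/a meet in 1. Open state 2: 0b->2.
aa: 1a undefined. 1a->0: no, ba/aaba meet in 2 with "a" left. 1a->1: no, aabb/abb meet in 1 with "bb" left. 1a->2: no, b/aa meet in 2. Open state 3: 1a->3.
ab: 1b undefined. 1b->0: no, b/abb meet in 2. 1b->1: ok.
ba: 2a undefined. 2a->0: ok.
bb: 2b undefined. 2b->0: no, bbbbbb/bbbaba meet in 0. 2b->1: no, bbbbbb/abb meet in 1. 2b->2: no, bbbbbb/babb meet in 2. 2b->3: ok.
aaa: 3a undefined. 3a->0: no, ba/bba meet in 0. 3a->1: no, aaaba/abbbba meet in 3. 3a->2: no, b/bba meet in 2. 3a->3: no, bbbbbb/aaabbbb meet in 3 with "bbbb" left. Open state 4: 3a->4.
aab: 3b undefined. 3b->0: ok.
aaaa: 4a undefined. 4a->0: no, bbbbbb/aaaa meet in 0. 4a->1: no, aaaabba/abbbba meet in 3. 4a->2: no, b/aaaa meet in 2. 4a->3: ok.
aaab: 4b undefined. 4b->0: no, bbbbbb/aaabbbb meet in 0. 4b->1: no, aaaba/abbbba meet in 3. 4b->2: no, b/aaabbbb meet in 2. 4b->3: no, bbbbbb/aaabb meet in 0. 4b->4: no, aaaba/abbbba meet in 3. Open state 5: 4b->5.
aaaba: 5a undefined. 5a->0: ok.
aaabb: 5b undefined. 5b->0: no, bbbbbb/aaabb meet in 0. 5b->1: ok.
All examples now run through 6 states with every (state, symbol) defined. Accept strings end in {0,2}, Reject strings end in {1,3,4}; accept={0,2}.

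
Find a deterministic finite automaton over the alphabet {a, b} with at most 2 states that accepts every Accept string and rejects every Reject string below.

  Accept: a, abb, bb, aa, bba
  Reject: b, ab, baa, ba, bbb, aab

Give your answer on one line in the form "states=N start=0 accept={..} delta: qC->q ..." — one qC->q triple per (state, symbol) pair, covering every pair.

states=2 start=0 accept={0} delta: 0a->0 0b->1 1a->1 1b->0

Grow the machine one transition at a time. Run the examples from 0; the earliest place one falls off (shortest prefix, ties alphabetical) gets sent to the lowest-numbered state that keeps every Accept/Reject pair distinguishable — a pair clashes when both reach the same state with identical unread suffix — and to a fresh state only if none does.
a: 0a undefined. 0a->0: ok.
b: 0b undefined. 0b->0: no, a/b meet in 0. Open state 1: 0b->1.
ba: 1a undefined. 1a->0: no, a/baa meet in 0. 1a->1: ok.
bb: 1b undefined. 1b->0: ok.
All examples now run through 2 states with every (state, symbol) defined. Accept strings end in {0}, Reject strings end in {1}; accept={0}.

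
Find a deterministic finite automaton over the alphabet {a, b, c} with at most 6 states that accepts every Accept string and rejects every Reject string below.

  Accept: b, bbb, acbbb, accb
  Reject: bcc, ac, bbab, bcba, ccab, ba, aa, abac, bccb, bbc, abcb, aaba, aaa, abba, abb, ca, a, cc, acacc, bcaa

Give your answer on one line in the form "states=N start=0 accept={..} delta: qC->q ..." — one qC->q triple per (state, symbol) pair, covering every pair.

states=4 start=0 accept={1} delta: 0a->0 0b->1 0c->2 1a->0 1b->2 1c->3 2a->3 2b->1 2c->2 3a->0 3b->0 3c->3

State merging on the prefix tree: take the shortest (then alphabetical) example prefix whose next move is undefined and point that move at state 0, else 1, else 2, ...; a target is out if some Accept/Reject pair would then sit in one state with the same input left (inseparable). If every existing state is out, open a new one.
a: 0a undefined. 0a->0: ok.
b: 0b undefined. 0b->0: no, b/bbab meet in 0. Open state 1: 0b->1.
c: 0c undefined. 0c->0: no, b/ccab meet in 1. 0c->1: no, b/ac meet in 1. Open state 2: 0c->2.
ba: 1a undefined. 1a->0: ok.
bb: 1b undefined. 1b->0: no, b/bbab meet in 1. 1b->1: no, b/bbab meet in 1. 1b->2: ok.
bc: 1c undefined. 1c->0: no, b/abcb meet in 1. 1c->1: no, b/bcc meet in 1. 1c->2: no, bbb/abcb meet in 2 with "b" left. Open state 3: 1c->3.
ca: 2a undefined. 2a->0: no, b/bbab meet in 1. 2a->1: no, b/abba meet in 1. 2a->2: no, bbb/bbab meet in 2 with "b" left. 2a->3: ok.
cc: 2c undefined. 2c->0: no, b/ccab meet in 1. 2c->1: no, b/ccab meet in 1. 2c->2: ok.
acb: 2b undefined. 2b->0: no, bbb/ba meet in 0. 2b->1: ok.
bca: 3a undefined. 3a->0: ok.
bcb: 3b undefined. 3b->0: ok.
bcc: 3c undefined. 3c->0: no, b/bccb meet in 1. 3c->1: no, b/bcc meet in 1. 3c->2: no, b/bccb meet in 1. 3c->3: ok.
All examples now run through 4 states with every (state, symbol) defined. Accept strings end in {1}, Reject strings end in {0,2,3}; accept={1}.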